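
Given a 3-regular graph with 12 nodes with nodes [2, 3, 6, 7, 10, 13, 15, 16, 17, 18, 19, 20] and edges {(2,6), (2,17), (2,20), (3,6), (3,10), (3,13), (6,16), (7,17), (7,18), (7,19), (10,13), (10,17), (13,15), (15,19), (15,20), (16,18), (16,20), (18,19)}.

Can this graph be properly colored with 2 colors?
No, G is not 2-colorable

The clique on vertices [3, 10, 13] has size 3 > 2, so it alone needs 3 colors.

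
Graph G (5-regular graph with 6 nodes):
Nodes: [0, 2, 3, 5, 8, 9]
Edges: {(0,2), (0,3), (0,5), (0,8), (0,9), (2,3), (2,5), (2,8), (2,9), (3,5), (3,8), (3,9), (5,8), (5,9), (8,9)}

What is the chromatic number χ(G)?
χ(G) = 6

Clique number ω(G) = 6 (lower bound: χ ≥ ω).
The clique on [0, 2, 3, 5, 8, 9] has size 6, forcing χ ≥ 6, and the coloring below uses 6 colors, so χ(G) = 6.
A valid 6-coloring: color 1: [8]; color 2: [3]; color 3: [2]; color 4: [5]; color 5: [0]; color 6: [9].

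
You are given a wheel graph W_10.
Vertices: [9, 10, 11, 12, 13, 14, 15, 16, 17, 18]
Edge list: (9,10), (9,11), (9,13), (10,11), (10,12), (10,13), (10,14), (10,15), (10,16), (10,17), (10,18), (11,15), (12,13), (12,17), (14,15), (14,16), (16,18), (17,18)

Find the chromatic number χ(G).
χ(G) = 4

Clique number ω(G) = 3 (lower bound: χ ≥ ω).
Odd cycle [15, 14, 16, 18, 17, 12, 13, 9, 11] needs 3 colors (χ ≥ 3).
Vertex 10 is adjacent to every vertex of [9, 11, 12, 13, 14, 15, 16, 17, 18], which already need 3 colors among themselves, so 10 needs a new color (χ ≥ 4).
The coloring below uses 4 colors, so χ(G) = 4.
A valid 4-coloring: color 1: [10]; color 2: [9, 15, 16, 17]; color 3: [11, 12, 14, 18]; color 4: [13].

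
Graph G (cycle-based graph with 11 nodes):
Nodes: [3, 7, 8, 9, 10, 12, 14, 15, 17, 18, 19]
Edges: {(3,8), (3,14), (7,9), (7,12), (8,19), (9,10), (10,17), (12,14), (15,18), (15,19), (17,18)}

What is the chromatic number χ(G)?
χ(G) = 3

Clique number ω(G) = 2 (lower bound: χ ≥ ω).
Odd cycle [7, 12, 14, 3, 8, 19, 15, 18, 17, 10, 9] needs 3 colors (χ ≥ 3).
The coloring below uses 3 colors, so χ(G) = 3.
A valid 3-coloring: color 1: [7, 8, 10, 14, 15]; color 2: [3, 9, 12, 18, 19]; color 3: [17].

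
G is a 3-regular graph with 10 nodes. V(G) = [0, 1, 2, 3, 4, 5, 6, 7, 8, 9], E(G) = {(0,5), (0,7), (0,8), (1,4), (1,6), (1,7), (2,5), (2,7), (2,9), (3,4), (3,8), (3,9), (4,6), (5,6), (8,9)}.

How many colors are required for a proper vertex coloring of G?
Clique number ω(G) = 3 (lower bound: χ ≥ ω).
The clique on [1, 4, 6] has size 3, forcing χ ≥ 3, and the coloring below uses 3 colors, so χ(G) = 3.
A valid 3-coloring: color 1: [4, 5, 7, 9]; color 2: [1, 2, 8]; color 3: [0, 3, 6].

χ(G) = 3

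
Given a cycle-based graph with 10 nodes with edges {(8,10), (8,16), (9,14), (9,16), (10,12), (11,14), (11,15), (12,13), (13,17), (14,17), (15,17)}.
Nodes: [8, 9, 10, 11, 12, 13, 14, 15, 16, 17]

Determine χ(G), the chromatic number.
Clique number ω(G) = 2 (lower bound: χ ≥ ω).
The graph is bipartite (no odd cycle), so 2 colors suffice: χ(G) = 2.
A valid 2-coloring: color 1: [8, 9, 11, 12, 17]; color 2: [10, 13, 14, 15, 16].

χ(G) = 2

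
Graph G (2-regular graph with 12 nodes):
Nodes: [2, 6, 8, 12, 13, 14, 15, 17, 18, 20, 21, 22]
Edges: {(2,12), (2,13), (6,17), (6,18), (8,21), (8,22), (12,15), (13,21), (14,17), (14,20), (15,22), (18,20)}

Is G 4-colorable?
Yes, G is 4-colorable

A valid 4-coloring: color 1: [8, 12, 13, 17, 18]; color 2: [2, 6, 14, 15, 21]; color 3: [20, 22].
(χ(G) = 3 ≤ 4.)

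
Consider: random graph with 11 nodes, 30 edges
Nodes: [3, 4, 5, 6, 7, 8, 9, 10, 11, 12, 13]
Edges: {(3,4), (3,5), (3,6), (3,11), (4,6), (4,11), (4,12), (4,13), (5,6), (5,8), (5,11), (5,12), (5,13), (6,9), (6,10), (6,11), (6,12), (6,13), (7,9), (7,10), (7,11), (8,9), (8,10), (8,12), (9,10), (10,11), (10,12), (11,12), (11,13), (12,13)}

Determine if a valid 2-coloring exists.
The clique on vertices [4, 6, 11, 12, 13] has size 5 > 2, so it alone needs 5 colors.

No, G is not 2-colorable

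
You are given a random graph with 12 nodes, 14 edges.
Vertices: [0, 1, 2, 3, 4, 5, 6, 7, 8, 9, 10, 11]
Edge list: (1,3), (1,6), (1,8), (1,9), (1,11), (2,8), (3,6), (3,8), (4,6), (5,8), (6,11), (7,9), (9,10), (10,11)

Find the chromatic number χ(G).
Clique number ω(G) = 3 (lower bound: χ ≥ ω).
The clique on [1, 6, 11] has size 3, forcing χ ≥ 3, and the coloring below uses 3 colors, so χ(G) = 3.
A valid 3-coloring: color 1: [0, 1, 2, 4, 5, 7, 10]; color 2: [6, 8, 9]; color 3: [3, 11].

χ(G) = 3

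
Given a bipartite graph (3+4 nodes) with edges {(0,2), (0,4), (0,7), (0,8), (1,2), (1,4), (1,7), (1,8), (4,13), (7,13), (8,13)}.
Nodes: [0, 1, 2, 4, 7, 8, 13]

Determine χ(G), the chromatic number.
Clique number ω(G) = 2 (lower bound: χ ≥ ω).
The graph is bipartite (no odd cycle), so 2 colors suffice: χ(G) = 2.
A valid 2-coloring: color 1: [0, 1, 13]; color 2: [2, 4, 7, 8].

χ(G) = 2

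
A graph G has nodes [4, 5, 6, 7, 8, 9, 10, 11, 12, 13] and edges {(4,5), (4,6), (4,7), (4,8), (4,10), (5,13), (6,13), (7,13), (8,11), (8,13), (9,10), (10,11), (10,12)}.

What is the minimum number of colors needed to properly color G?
Clique number ω(G) = 2 (lower bound: χ ≥ ω).
The graph is bipartite (no odd cycle), so 2 colors suffice: χ(G) = 2.
A valid 2-coloring: color 1: [4, 9, 11, 12, 13]; color 2: [5, 6, 7, 8, 10].

χ(G) = 2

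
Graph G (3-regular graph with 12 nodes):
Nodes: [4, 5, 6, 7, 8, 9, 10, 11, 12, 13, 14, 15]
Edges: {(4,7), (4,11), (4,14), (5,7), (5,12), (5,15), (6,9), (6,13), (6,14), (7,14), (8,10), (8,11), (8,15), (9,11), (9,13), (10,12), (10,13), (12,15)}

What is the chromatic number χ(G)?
χ(G) = 3

Clique number ω(G) = 3 (lower bound: χ ≥ ω).
The clique on [4, 7, 14] has size 3, forcing χ ≥ 3, and the coloring below uses 3 colors, so χ(G) = 3.
A valid 3-coloring: color 1: [4, 5, 8, 9]; color 2: [11, 12, 13, 14]; color 3: [6, 7, 10, 15].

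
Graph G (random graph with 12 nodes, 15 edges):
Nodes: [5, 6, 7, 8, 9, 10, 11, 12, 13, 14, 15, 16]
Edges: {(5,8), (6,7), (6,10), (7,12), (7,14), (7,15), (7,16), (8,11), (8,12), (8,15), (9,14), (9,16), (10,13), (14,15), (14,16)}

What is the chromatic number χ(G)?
χ(G) = 3

Clique number ω(G) = 3 (lower bound: χ ≥ ω).
The clique on [7, 14, 16] has size 3, forcing χ ≥ 3, and the coloring below uses 3 colors, so χ(G) = 3.
A valid 3-coloring: color 1: [7, 8, 9, 10]; color 2: [5, 6, 11, 12, 13, 14]; color 3: [15, 16].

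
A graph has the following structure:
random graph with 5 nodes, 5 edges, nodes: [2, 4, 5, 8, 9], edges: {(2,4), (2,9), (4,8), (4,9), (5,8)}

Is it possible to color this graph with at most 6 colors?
A valid 6-coloring: color 1: [4, 5]; color 2: [8, 9]; color 3: [2].
(χ(G) = 3 ≤ 6.)

Yes, G is 6-colorable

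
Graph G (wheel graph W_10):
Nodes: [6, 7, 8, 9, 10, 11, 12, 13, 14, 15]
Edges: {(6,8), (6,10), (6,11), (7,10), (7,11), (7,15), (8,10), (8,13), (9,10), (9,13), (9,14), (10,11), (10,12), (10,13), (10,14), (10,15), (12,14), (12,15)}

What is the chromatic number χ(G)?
χ(G) = 4

Clique number ω(G) = 3 (lower bound: χ ≥ ω).
Odd cycle [12, 15, 7, 11, 6, 8, 13, 9, 14] needs 3 colors (χ ≥ 3).
Vertex 10 is adjacent to every vertex of [6, 7, 8, 9, 11, 12, 13, 14, 15], which already need 3 colors among themselves, so 10 needs a new color (χ ≥ 4).
The coloring below uses 4 colors, so χ(G) = 4.
A valid 4-coloring: color 1: [10]; color 2: [6, 7, 9, 12]; color 3: [8, 11, 14, 15]; color 4: [13].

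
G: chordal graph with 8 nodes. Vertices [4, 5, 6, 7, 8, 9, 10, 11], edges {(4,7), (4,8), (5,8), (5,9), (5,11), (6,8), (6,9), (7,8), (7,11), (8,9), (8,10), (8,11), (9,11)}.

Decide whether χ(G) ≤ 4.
Yes, G is 4-colorable

A valid 4-coloring: color 1: [8]; color 2: [4, 6, 10, 11]; color 3: [7, 9]; color 4: [5].
(χ(G) = 4 ≤ 4.)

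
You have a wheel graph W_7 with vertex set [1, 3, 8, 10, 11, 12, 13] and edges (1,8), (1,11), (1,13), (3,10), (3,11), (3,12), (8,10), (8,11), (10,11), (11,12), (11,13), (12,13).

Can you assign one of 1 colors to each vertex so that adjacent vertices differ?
No, G is not 1-colorable

The clique on vertices [1, 8, 11] has size 3 > 1, so it alone needs 3 colors.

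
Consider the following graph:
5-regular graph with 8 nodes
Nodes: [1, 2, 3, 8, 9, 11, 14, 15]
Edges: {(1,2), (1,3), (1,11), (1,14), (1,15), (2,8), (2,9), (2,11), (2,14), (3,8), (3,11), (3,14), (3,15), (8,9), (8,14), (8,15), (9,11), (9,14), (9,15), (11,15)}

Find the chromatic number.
Clique number ω(G) = 4 (lower bound: χ ≥ ω).
The clique on [2, 8, 9, 14] has size 4, forcing χ ≥ 4, and the coloring below uses 4 colors, so χ(G) = 4.
A valid 4-coloring: color 1: [11, 14]; color 2: [3, 9]; color 3: [2, 15]; color 4: [1, 8].

χ(G) = 4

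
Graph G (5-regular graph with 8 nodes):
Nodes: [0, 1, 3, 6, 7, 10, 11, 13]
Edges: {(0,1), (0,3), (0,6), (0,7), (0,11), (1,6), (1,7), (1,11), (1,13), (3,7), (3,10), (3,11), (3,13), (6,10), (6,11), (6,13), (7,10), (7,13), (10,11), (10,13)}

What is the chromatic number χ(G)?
Clique number ω(G) = 4 (lower bound: χ ≥ ω).
The clique on [0, 1, 6, 11] has size 4, forcing χ ≥ 4, and the coloring below uses 4 colors, so χ(G) = 4.
A valid 4-coloring: color 1: [6, 7]; color 2: [1, 3]; color 3: [11, 13]; color 4: [0, 10].

χ(G) = 4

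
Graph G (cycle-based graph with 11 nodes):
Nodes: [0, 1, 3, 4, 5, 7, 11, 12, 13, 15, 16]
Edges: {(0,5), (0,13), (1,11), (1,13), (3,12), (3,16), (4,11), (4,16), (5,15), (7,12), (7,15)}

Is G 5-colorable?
A valid 5-coloring: color 1: [5, 11, 12, 13, 16]; color 2: [0, 1, 3, 4, 15]; color 3: [7].
(χ(G) = 3 ≤ 5.)

Yes, G is 5-colorable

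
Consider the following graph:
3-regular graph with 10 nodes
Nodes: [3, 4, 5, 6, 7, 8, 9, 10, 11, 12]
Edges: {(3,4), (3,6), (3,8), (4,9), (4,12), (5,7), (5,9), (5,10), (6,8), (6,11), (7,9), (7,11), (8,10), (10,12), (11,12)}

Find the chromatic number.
χ(G) = 3

Clique number ω(G) = 3 (lower bound: χ ≥ ω).
The clique on [3, 6, 8] has size 3, forcing χ ≥ 3, and the coloring below uses 3 colors, so χ(G) = 3.
A valid 3-coloring: color 1: [3, 9, 10, 11]; color 2: [6, 7, 12]; color 3: [4, 5, 8].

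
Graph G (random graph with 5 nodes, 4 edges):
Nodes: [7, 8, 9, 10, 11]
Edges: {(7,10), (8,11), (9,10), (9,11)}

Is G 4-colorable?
Yes, G is 4-colorable

A valid 4-coloring: color 1: [10, 11]; color 2: [7, 8, 9].
(χ(G) = 2 ≤ 4.)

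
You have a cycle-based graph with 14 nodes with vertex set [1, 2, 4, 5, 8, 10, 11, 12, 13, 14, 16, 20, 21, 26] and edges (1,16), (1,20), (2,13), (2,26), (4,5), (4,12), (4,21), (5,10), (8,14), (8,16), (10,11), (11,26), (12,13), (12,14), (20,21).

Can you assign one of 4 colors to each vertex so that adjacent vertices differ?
A valid 4-coloring: color 1: [1, 2, 5, 8, 11, 12, 21]; color 2: [4, 10, 13, 14, 16, 20, 26].
(χ(G) = 2 ≤ 4.)

Yes, G is 4-colorable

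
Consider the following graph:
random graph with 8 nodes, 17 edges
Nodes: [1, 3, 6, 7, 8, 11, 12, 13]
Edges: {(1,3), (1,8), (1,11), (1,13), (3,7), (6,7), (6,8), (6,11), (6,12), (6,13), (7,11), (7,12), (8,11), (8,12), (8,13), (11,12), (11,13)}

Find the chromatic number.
χ(G) = 4

Clique number ω(G) = 4 (lower bound: χ ≥ ω).
The clique on [1, 8, 11, 13] has size 4, forcing χ ≥ 4, and the coloring below uses 4 colors, so χ(G) = 4.
A valid 4-coloring: color 1: [3, 11]; color 2: [7, 8]; color 3: [1, 6]; color 4: [12, 13].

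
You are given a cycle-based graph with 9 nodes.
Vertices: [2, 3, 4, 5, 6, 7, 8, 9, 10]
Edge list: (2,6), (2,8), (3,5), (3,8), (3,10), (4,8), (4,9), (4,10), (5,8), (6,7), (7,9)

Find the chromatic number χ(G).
χ(G) = 3

Clique number ω(G) = 3 (lower bound: χ ≥ ω).
The clique on [3, 5, 8] has size 3, forcing χ ≥ 3, and the coloring below uses 3 colors, so χ(G) = 3.
A valid 3-coloring: color 1: [6, 8, 9, 10]; color 2: [2, 3, 4, 7]; color 3: [5].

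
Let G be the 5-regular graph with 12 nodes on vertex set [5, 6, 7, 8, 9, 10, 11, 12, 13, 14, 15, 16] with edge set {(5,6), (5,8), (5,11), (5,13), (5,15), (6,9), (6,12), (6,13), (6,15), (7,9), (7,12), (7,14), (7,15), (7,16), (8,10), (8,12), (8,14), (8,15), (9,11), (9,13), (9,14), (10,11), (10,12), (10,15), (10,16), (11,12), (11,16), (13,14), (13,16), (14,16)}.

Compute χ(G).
Clique number ω(G) = 3 (lower bound: χ ≥ ω).
Suppose a proper 3-coloring c exists. The clique [5, 6, 13] takes 3 distinct colors; by symmetry let c(5) = 1, c(6) = 2, c(13) = 3.
- Vertex 9: neighbors [6, 13] already have colors [2, 3] ⇒ c(9) = 1.
- Vertex 14: neighbors [9, 13] already have colors [1, 3] ⇒ c(14) = 2.
- Vertex 7: neighbors [9, 14] already have colors [1, 2] ⇒ c(7) = 3.
- Vertex 15: neighbors [5, 6, 7] already have colors [1, 2, 3] — all 3 colors blocked. Contradiction.
The forced assignments end in a contradiction, so G has no proper 3-coloring (χ ≥ 4).
The coloring below uses 4 colors, so χ(G) = 4.
A valid 4-coloring: color 1: [7, 8, 11, 13]; color 2: [6, 10, 14]; color 3: [9, 12, 15, 16]; color 4: [5].

χ(G) = 4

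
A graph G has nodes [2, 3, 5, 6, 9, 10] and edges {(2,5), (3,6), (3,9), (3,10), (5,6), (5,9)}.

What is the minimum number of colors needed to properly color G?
Clique number ω(G) = 2 (lower bound: χ ≥ ω).
The graph is bipartite (no odd cycle), so 2 colors suffice: χ(G) = 2.
A valid 2-coloring: color 1: [3, 5]; color 2: [2, 6, 9, 10].

χ(G) = 2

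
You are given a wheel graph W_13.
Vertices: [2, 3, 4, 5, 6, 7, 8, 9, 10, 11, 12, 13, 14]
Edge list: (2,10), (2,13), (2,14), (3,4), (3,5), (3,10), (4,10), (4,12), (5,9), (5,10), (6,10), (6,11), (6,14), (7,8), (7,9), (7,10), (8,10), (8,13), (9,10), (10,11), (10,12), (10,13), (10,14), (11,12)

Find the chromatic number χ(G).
χ(G) = 3

Clique number ω(G) = 3 (lower bound: χ ≥ ω).
The clique on [2, 10, 13] has size 3, forcing χ ≥ 3, and the coloring below uses 3 colors, so χ(G) = 3.
A valid 3-coloring: color 1: [10]; color 2: [4, 5, 7, 11, 13, 14]; color 3: [2, 3, 6, 8, 9, 12].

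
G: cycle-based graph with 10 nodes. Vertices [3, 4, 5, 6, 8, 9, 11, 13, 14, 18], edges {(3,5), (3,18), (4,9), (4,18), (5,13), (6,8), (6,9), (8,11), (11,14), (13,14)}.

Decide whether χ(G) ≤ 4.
Yes, G is 4-colorable

A valid 4-coloring: color 1: [3, 4, 6, 11, 13]; color 2: [5, 8, 9, 14, 18].
(χ(G) = 2 ≤ 4.)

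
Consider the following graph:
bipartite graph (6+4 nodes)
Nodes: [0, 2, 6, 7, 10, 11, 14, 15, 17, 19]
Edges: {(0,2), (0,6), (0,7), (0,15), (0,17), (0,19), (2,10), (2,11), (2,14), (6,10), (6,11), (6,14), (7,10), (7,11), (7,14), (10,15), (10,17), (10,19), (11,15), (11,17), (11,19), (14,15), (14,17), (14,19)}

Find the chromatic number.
Clique number ω(G) = 2 (lower bound: χ ≥ ω).
The graph is bipartite (no odd cycle), so 2 colors suffice: χ(G) = 2.
A valid 2-coloring: color 1: [0, 10, 11, 14]; color 2: [2, 6, 7, 15, 17, 19].

χ(G) = 2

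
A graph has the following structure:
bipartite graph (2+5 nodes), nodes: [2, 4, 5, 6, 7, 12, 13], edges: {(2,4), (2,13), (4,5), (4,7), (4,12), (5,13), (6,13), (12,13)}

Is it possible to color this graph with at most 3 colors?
A valid 3-coloring: color 1: [4, 13]; color 2: [2, 5, 6, 7, 12].
(χ(G) = 2 ≤ 3.)

Yes, G is 3-colorable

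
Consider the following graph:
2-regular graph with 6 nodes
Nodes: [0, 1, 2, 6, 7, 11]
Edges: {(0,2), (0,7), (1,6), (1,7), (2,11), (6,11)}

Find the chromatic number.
χ(G) = 2

Clique number ω(G) = 2 (lower bound: χ ≥ ω).
The graph is bipartite (no odd cycle), so 2 colors suffice: χ(G) = 2.
A valid 2-coloring: color 1: [0, 1, 11]; color 2: [2, 6, 7].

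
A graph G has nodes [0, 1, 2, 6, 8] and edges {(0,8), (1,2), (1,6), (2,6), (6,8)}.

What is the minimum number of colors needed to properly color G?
Clique number ω(G) = 3 (lower bound: χ ≥ ω).
The clique on [1, 2, 6] has size 3, forcing χ ≥ 3, and the coloring below uses 3 colors, so χ(G) = 3.
A valid 3-coloring: color 1: [0, 6]; color 2: [1, 8]; color 3: [2].

χ(G) = 3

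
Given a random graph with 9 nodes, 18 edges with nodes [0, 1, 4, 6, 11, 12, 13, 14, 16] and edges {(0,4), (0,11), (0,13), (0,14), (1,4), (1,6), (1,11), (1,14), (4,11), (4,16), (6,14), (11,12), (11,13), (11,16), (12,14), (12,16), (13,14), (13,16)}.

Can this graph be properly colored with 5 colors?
A valid 5-coloring: color 1: [11, 14]; color 2: [4, 6, 12, 13]; color 3: [0, 1, 16].
(χ(G) = 3 ≤ 5.)

Yes, G is 5-colorable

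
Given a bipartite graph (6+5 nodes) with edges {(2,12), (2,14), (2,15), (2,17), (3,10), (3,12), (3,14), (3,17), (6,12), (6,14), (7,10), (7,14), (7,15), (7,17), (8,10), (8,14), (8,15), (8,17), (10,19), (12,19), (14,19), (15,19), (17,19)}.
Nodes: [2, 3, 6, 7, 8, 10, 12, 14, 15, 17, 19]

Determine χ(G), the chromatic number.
χ(G) = 2

Clique number ω(G) = 2 (lower bound: χ ≥ ω).
The graph is bipartite (no odd cycle), so 2 colors suffice: χ(G) = 2.
A valid 2-coloring: color 1: [10, 12, 14, 15, 17]; color 2: [2, 3, 6, 7, 8, 19].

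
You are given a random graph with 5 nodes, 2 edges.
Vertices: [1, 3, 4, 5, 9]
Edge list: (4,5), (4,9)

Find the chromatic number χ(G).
χ(G) = 2

Clique number ω(G) = 2 (lower bound: χ ≥ ω).
The graph is bipartite (no odd cycle), so 2 colors suffice: χ(G) = 2.
A valid 2-coloring: color 1: [1, 3, 4]; color 2: [5, 9].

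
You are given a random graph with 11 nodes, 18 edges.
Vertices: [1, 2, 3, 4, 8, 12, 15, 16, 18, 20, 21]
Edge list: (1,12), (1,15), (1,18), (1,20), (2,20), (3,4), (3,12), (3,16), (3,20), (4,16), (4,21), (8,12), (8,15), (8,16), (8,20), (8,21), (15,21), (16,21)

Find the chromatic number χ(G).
Clique number ω(G) = 3 (lower bound: χ ≥ ω).
The clique on [3, 4, 16] has size 3, forcing χ ≥ 3, and the coloring below uses 3 colors, so χ(G) = 3.
A valid 3-coloring: color 1: [1, 2, 4, 8]; color 2: [12, 15, 16, 18, 20]; color 3: [3, 21].

χ(G) = 3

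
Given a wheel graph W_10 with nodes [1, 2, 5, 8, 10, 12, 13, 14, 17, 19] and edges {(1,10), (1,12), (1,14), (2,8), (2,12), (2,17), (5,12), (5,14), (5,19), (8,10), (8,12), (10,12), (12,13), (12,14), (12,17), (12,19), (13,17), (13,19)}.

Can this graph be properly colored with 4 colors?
A valid 4-coloring: color 1: [12]; color 2: [1, 2, 5, 13]; color 3: [8, 14, 17, 19]; color 4: [10].
(χ(G) = 4 ≤ 4.)

Yes, G is 4-colorable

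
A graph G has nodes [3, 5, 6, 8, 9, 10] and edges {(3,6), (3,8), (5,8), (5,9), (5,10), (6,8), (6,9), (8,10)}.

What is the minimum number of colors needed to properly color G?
χ(G) = 3

Clique number ω(G) = 3 (lower bound: χ ≥ ω).
The clique on [5, 8, 10] has size 3, forcing χ ≥ 3, and the coloring below uses 3 colors, so χ(G) = 3.
A valid 3-coloring: color 1: [8, 9]; color 2: [5, 6]; color 3: [3, 10].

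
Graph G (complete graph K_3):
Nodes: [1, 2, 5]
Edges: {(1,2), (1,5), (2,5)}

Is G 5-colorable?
Yes, G is 5-colorable

A valid 5-coloring: color 1: [2]; color 2: [5]; color 3: [1].
(χ(G) = 3 ≤ 5.)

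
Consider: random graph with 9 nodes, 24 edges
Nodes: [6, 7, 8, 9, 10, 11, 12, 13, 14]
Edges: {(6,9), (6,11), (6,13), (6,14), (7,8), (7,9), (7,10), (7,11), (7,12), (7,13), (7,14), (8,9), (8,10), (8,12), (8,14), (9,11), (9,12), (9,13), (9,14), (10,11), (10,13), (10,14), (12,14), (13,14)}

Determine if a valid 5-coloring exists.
A valid 5-coloring: color 1: [6, 7]; color 2: [11, 14]; color 3: [9, 10]; color 4: [8, 13]; color 5: [12].
(χ(G) = 5 ≤ 5.)

Yes, G is 5-colorable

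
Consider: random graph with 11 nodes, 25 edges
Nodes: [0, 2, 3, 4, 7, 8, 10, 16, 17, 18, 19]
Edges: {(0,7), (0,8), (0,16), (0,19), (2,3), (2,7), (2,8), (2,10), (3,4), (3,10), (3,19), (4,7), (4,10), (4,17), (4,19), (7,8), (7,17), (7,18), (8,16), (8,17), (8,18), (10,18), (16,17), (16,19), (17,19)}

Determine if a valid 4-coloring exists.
A valid 4-coloring: color 1: [4, 8]; color 2: [7, 10, 19]; color 3: [0, 2, 17, 18]; color 4: [3, 16].
(χ(G) = 4 ≤ 4.)

Yes, G is 4-colorable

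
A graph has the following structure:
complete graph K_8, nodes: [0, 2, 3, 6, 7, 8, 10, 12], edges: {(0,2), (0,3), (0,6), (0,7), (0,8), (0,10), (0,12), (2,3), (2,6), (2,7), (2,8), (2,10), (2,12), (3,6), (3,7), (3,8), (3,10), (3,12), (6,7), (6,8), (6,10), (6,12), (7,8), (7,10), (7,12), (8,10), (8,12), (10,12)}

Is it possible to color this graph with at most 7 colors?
The clique on vertices [0, 2, 3, 6, 7, 8, 10, 12] has size 8 > 7, so it alone needs 8 colors.

No, G is not 7-colorable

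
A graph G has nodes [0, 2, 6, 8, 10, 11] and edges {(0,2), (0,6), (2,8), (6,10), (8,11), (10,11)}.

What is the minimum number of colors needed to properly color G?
χ(G) = 2

Clique number ω(G) = 2 (lower bound: χ ≥ ω).
The graph is bipartite (no odd cycle), so 2 colors suffice: χ(G) = 2.
A valid 2-coloring: color 1: [0, 8, 10]; color 2: [2, 6, 11].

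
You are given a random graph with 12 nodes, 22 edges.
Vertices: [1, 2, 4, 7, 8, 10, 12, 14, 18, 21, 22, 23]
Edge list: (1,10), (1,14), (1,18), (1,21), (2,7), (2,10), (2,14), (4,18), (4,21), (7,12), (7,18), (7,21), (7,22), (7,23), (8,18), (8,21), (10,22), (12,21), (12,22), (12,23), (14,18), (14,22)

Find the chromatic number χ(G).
Clique number ω(G) = 3 (lower bound: χ ≥ ω).
The clique on [1, 14, 18] has size 3, forcing χ ≥ 3, and the coloring below uses 3 colors, so χ(G) = 3.
A valid 3-coloring: color 1: [4, 7, 8, 10, 14]; color 2: [2, 18, 21, 22, 23]; color 3: [1, 12].

χ(G) = 3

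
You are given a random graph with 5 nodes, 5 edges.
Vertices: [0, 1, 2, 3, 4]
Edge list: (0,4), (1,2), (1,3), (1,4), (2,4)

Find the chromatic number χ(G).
Clique number ω(G) = 3 (lower bound: χ ≥ ω).
The clique on [1, 2, 4] has size 3, forcing χ ≥ 3, and the coloring below uses 3 colors, so χ(G) = 3.
A valid 3-coloring: color 1: [0, 1]; color 2: [3, 4]; color 3: [2].

χ(G) = 3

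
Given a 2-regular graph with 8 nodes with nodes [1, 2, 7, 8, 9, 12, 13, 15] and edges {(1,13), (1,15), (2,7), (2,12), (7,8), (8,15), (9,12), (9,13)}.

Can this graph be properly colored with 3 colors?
Yes, G is 3-colorable

A valid 3-coloring: color 1: [1, 2, 8, 9]; color 2: [7, 12, 13, 15].
(χ(G) = 2 ≤ 3.)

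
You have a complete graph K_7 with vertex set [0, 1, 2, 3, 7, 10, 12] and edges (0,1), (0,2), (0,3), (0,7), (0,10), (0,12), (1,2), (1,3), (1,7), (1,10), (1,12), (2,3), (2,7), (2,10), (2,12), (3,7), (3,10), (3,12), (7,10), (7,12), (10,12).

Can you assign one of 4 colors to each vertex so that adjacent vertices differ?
The clique on vertices [0, 1, 2, 3, 7, 10, 12] has size 7 > 4, so it alone needs 7 colors.

No, G is not 4-colorable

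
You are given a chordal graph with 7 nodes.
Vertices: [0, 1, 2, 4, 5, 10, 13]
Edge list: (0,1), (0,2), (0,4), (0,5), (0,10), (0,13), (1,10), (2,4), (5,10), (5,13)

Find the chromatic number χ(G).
χ(G) = 3

Clique number ω(G) = 3 (lower bound: χ ≥ ω).
The clique on [0, 1, 10] has size 3, forcing χ ≥ 3, and the coloring below uses 3 colors, so χ(G) = 3.
A valid 3-coloring: color 1: [0]; color 2: [2, 10, 13]; color 3: [1, 4, 5].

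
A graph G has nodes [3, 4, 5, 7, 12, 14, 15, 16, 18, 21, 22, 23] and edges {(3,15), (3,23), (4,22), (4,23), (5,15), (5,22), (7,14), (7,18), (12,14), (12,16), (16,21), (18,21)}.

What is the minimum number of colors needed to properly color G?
Clique number ω(G) = 2 (lower bound: χ ≥ ω).
The graph is bipartite (no odd cycle), so 2 colors suffice: χ(G) = 2.
A valid 2-coloring: color 1: [7, 12, 15, 21, 22, 23]; color 2: [3, 4, 5, 14, 16, 18].

χ(G) = 2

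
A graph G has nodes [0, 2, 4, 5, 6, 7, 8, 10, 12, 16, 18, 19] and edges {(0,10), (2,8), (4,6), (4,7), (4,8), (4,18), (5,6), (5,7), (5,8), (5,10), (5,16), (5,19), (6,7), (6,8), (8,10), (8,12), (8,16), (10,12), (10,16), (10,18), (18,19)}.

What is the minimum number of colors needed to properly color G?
χ(G) = 4

Clique number ω(G) = 4 (lower bound: χ ≥ ω).
The clique on [5, 8, 10, 16] has size 4, forcing χ ≥ 4, and the coloring below uses 4 colors, so χ(G) = 4.
A valid 4-coloring: color 1: [0, 7, 8, 18]; color 2: [2, 6, 10, 19]; color 3: [4, 5, 12]; color 4: [16].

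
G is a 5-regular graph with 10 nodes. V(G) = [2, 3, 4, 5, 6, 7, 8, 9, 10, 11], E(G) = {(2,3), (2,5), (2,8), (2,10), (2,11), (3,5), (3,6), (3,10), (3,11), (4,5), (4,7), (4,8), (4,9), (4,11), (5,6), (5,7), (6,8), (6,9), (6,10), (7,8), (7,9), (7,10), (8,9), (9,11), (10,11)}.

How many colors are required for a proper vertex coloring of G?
χ(G) = 4

Clique number ω(G) = 4 (lower bound: χ ≥ ω).
The clique on [2, 3, 10, 11] has size 4, forcing χ ≥ 4, and the coloring below uses 4 colors, so χ(G) = 4.
A valid 4-coloring: color 1: [2, 6, 7]; color 2: [3, 9]; color 3: [4, 10]; color 4: [5, 8, 11].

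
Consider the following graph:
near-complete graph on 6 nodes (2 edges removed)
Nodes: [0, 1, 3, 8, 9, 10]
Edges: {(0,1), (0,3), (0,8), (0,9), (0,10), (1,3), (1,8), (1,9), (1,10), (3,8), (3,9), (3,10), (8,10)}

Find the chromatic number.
χ(G) = 5

Clique number ω(G) = 5 (lower bound: χ ≥ ω).
The clique on [0, 1, 3, 8, 10] has size 5, forcing χ ≥ 5, and the coloring below uses 5 colors, so χ(G) = 5.
A valid 5-coloring: color 1: [3]; color 2: [1]; color 3: [0]; color 4: [8, 9]; color 5: [10].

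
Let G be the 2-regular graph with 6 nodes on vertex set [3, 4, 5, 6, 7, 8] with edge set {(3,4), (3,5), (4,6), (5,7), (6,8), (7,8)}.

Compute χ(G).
χ(G) = 2

Clique number ω(G) = 2 (lower bound: χ ≥ ω).
The graph is bipartite (no odd cycle), so 2 colors suffice: χ(G) = 2.
A valid 2-coloring: color 1: [3, 6, 7]; color 2: [4, 5, 8].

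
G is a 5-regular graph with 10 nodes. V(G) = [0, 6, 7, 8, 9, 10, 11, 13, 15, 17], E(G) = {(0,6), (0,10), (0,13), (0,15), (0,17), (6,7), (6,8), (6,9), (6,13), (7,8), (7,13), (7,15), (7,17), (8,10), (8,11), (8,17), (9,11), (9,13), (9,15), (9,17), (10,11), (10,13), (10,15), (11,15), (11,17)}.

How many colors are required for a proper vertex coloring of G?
χ(G) = 4

Clique number ω(G) = 3 (lower bound: χ ≥ ω).
Odd cycle [10, 15, 9, 17, 8] needs 3 colors (χ ≥ 3).
Vertex 11 is adjacent to every vertex of [8, 9, 10, 15, 17], which already need 3 colors among themselves, so 11 needs a new color (χ ≥ 4).
The coloring below uses 4 colors, so χ(G) = 4.
A valid 4-coloring: color 1: [6, 10, 17]; color 2: [0, 7, 11]; color 3: [8, 9]; color 4: [13, 15].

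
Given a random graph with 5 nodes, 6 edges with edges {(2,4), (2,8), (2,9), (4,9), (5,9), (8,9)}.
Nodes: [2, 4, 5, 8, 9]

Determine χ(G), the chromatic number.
χ(G) = 3

Clique number ω(G) = 3 (lower bound: χ ≥ ω).
The clique on [2, 8, 9] has size 3, forcing χ ≥ 3, and the coloring below uses 3 colors, so χ(G) = 3.
A valid 3-coloring: color 1: [9]; color 2: [2, 5]; color 3: [4, 8].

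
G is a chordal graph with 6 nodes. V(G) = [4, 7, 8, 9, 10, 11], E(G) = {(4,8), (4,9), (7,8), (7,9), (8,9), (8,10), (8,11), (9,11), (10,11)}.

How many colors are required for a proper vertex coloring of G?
Clique number ω(G) = 3 (lower bound: χ ≥ ω).
The clique on [8, 9, 11] has size 3, forcing χ ≥ 3, and the coloring below uses 3 colors, so χ(G) = 3.
A valid 3-coloring: color 1: [8]; color 2: [9, 10]; color 3: [4, 7, 11].

χ(G) = 3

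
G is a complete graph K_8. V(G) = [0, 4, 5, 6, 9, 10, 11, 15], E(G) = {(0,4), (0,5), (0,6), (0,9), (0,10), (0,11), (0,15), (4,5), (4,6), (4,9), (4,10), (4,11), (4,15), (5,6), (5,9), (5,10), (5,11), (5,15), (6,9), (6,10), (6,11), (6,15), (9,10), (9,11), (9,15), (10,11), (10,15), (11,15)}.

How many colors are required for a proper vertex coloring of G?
χ(G) = 8

Clique number ω(G) = 8 (lower bound: χ ≥ ω).
The clique on [0, 4, 5, 6, 9, 10, 11, 15] has size 8, forcing χ ≥ 8, and the coloring below uses 8 colors, so χ(G) = 8.
A valid 8-coloring: color 1: [10]; color 2: [0]; color 3: [15]; color 4: [4]; color 5: [5]; color 6: [6]; color 7: [9]; color 8: [11].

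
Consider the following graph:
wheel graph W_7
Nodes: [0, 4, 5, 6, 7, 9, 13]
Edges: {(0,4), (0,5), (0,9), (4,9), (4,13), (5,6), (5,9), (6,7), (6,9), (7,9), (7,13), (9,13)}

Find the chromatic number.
χ(G) = 3

Clique number ω(G) = 3 (lower bound: χ ≥ ω).
The clique on [0, 4, 9] has size 3, forcing χ ≥ 3, and the coloring below uses 3 colors, so χ(G) = 3.
A valid 3-coloring: color 1: [9]; color 2: [4, 5, 7]; color 3: [0, 6, 13].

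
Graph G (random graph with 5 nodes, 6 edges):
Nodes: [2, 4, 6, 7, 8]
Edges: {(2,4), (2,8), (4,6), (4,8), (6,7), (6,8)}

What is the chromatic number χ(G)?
χ(G) = 3

Clique number ω(G) = 3 (lower bound: χ ≥ ω).
The clique on [2, 4, 8] has size 3, forcing χ ≥ 3, and the coloring below uses 3 colors, so χ(G) = 3.
A valid 3-coloring: color 1: [4, 7]; color 2: [2, 6]; color 3: [8].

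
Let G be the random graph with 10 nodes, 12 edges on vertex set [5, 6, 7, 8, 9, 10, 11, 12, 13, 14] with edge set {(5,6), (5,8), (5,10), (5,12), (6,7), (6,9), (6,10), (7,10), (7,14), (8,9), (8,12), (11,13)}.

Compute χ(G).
Clique number ω(G) = 3 (lower bound: χ ≥ ω).
The clique on [5, 8, 12] has size 3, forcing χ ≥ 3, and the coloring below uses 3 colors, so χ(G) = 3.
A valid 3-coloring: color 1: [5, 7, 9, 13]; color 2: [6, 8, 11, 14]; color 3: [10, 12].

χ(G) = 3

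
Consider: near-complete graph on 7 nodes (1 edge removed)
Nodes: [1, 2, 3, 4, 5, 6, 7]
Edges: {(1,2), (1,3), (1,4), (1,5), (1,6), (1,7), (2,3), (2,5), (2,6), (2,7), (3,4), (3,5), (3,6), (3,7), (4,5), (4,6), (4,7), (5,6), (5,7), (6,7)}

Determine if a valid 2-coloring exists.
No, G is not 2-colorable

The clique on vertices [1, 2, 3, 5, 6, 7] has size 6 > 2, so it alone needs 6 colors.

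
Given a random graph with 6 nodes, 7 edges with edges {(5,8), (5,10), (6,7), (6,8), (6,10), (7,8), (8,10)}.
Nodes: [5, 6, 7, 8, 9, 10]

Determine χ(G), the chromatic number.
Clique number ω(G) = 3 (lower bound: χ ≥ ω).
The clique on [5, 8, 10] has size 3, forcing χ ≥ 3, and the coloring below uses 3 colors, so χ(G) = 3.
A valid 3-coloring: color 1: [8, 9]; color 2: [7, 10]; color 3: [5, 6].

χ(G) = 3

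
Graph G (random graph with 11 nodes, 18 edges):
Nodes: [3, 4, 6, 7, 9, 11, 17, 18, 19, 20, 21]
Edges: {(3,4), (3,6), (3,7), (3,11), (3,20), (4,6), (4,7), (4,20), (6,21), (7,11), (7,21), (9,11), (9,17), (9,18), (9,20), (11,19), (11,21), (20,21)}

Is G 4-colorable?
Yes, G is 4-colorable

A valid 4-coloring: color 1: [4, 11, 17, 18]; color 2: [3, 9, 19, 21]; color 3: [6, 7, 20].
(χ(G) = 3 ≤ 4.)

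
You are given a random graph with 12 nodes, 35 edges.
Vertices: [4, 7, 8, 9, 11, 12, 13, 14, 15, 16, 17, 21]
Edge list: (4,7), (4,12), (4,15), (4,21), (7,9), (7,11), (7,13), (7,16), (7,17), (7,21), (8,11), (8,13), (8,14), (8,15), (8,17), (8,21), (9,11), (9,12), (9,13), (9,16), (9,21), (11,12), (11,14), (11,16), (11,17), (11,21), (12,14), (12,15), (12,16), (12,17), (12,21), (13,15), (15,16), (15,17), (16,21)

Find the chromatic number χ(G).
Clique number ω(G) = 5 (lower bound: χ ≥ ω).
The clique on [9, 11, 12, 16, 21] has size 5, forcing χ ≥ 5, and the coloring below uses 5 colors, so χ(G) = 5.
A valid 5-coloring: color 1: [7, 8, 12]; color 2: [11, 15]; color 3: [13, 14, 17, 21]; color 4: [4, 9]; color 5: [16].

χ(G) = 5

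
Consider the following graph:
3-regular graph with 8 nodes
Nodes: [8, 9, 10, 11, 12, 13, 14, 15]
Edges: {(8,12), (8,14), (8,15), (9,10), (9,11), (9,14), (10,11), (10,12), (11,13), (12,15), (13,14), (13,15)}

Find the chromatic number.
χ(G) = 3

Clique number ω(G) = 3 (lower bound: χ ≥ ω).
The clique on [8, 12, 15] has size 3, forcing χ ≥ 3, and the coloring below uses 3 colors, so χ(G) = 3.
A valid 3-coloring: color 1: [8, 10, 13]; color 2: [9, 15]; color 3: [11, 12, 14].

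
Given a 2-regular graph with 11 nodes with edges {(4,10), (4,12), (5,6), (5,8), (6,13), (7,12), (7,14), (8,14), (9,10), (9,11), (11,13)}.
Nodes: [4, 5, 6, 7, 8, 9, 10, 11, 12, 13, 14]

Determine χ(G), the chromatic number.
χ(G) = 3

Clique number ω(G) = 2 (lower bound: χ ≥ ω).
Odd cycle [12, 7, 14, 8, 5, 6, 13, 11, 9, 10, 4] needs 3 colors (χ ≥ 3).
The coloring below uses 3 colors, so χ(G) = 3.
A valid 3-coloring: color 1: [5, 10, 12, 13, 14]; color 2: [4, 6, 7, 8, 11]; color 3: [9].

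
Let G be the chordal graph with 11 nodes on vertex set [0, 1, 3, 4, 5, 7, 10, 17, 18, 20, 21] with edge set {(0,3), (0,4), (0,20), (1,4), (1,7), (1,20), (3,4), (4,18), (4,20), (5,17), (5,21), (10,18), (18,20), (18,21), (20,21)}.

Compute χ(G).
Clique number ω(G) = 3 (lower bound: χ ≥ ω).
The clique on [0, 3, 4] has size 3, forcing χ ≥ 3, and the coloring below uses 3 colors, so χ(G) = 3.
A valid 3-coloring: color 1: [4, 7, 10, 17, 21]; color 2: [3, 5, 20]; color 3: [0, 1, 18].

χ(G) = 3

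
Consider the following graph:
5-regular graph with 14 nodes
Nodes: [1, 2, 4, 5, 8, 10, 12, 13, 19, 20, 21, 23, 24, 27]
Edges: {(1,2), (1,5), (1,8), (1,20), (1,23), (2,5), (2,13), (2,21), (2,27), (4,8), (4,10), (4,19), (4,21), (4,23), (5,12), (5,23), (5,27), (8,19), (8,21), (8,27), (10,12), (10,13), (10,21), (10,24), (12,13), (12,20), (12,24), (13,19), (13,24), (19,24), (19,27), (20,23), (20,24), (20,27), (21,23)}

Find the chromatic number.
χ(G) = 4

Clique number ω(G) = 4 (lower bound: χ ≥ ω).
The clique on [10, 12, 13, 24] has size 4, forcing χ ≥ 4, and the coloring below uses 4 colors, so χ(G) = 4.
A valid 4-coloring: color 1: [1, 4, 13, 27]; color 2: [5, 8, 10, 20]; color 3: [2, 23, 24]; color 4: [12, 19, 21].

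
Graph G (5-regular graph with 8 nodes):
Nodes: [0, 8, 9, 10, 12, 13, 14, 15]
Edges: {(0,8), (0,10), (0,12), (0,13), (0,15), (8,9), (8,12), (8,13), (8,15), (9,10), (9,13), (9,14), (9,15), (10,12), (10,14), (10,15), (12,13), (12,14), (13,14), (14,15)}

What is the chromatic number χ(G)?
Clique number ω(G) = 4 (lower bound: χ ≥ ω).
The clique on [0, 8, 12, 13] has size 4, forcing χ ≥ 4, and the coloring below uses 4 colors, so χ(G) = 4.
A valid 4-coloring: color 1: [9, 12]; color 2: [8, 10]; color 3: [13, 15]; color 4: [0, 14].

χ(G) = 4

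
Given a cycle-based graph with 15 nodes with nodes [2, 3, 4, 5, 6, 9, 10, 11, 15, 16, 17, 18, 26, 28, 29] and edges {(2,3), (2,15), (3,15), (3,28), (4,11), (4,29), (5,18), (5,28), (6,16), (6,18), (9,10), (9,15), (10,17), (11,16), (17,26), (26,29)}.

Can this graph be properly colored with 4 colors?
A valid 4-coloring: color 1: [4, 10, 15, 16, 18, 26, 28]; color 2: [3, 5, 6, 9, 11, 17, 29]; color 3: [2].
(χ(G) = 3 ≤ 4.)

Yes, G is 4-colorable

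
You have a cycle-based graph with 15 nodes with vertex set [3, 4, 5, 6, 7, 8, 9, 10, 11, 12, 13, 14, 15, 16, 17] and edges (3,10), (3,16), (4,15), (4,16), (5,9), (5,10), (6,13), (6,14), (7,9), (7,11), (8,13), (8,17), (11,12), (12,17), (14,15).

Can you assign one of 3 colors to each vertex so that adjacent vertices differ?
Yes, G is 3-colorable

A valid 3-coloring: color 1: [9, 10, 11, 13, 14, 16, 17]; color 2: [3, 4, 5, 6, 7, 8, 12]; color 3: [15].
(χ(G) = 3 ≤ 3.)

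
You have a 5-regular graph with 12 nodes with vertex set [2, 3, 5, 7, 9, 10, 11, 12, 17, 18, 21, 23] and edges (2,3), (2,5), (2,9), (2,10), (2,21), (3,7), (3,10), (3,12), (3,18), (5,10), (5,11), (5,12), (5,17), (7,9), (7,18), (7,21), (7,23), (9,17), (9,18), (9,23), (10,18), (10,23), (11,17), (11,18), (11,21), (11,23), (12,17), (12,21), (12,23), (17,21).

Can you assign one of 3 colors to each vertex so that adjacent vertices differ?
A valid 3-coloring: color 1: [3, 5, 9, 21]; color 2: [2, 17, 18, 23]; color 3: [7, 10, 11, 12].
(χ(G) = 3 ≤ 3.)

Yes, G is 3-colorable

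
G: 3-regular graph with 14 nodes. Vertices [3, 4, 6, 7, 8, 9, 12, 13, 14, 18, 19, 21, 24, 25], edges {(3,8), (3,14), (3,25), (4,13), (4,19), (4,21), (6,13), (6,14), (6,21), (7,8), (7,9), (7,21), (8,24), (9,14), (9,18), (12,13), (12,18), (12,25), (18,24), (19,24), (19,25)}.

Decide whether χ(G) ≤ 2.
Odd cycle [18, 12, 25, 3, 8, 7, 9] needs 3 colors (χ ≥ 3).
Hence χ(G) ≥ 3 > 2, so no proper 2-coloring exists.

No, G is not 2-colorable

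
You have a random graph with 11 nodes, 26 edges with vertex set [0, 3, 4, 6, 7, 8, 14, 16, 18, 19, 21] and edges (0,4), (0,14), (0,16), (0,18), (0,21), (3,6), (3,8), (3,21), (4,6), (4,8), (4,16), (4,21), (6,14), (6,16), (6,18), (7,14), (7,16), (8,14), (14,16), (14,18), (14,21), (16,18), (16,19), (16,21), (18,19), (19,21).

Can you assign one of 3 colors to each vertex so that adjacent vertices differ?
No, G is not 3-colorable

The clique on vertices [0, 4, 16, 21] has size 4 > 3, so it alone needs 4 colors.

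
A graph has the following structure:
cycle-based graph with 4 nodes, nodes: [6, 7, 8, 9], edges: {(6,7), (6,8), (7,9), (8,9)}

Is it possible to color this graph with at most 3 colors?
Yes, G is 3-colorable

A valid 3-coloring: color 1: [7, 8]; color 2: [6, 9].
(χ(G) = 2 ≤ 3.)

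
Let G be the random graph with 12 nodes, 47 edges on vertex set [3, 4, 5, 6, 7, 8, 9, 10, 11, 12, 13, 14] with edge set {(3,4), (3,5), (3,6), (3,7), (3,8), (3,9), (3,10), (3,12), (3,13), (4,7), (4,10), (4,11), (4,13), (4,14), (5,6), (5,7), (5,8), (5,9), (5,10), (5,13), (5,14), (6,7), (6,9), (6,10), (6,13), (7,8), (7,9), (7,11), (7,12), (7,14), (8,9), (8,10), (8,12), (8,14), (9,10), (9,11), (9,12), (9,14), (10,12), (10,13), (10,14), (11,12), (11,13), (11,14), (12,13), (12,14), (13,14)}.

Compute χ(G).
χ(G) = 5

Clique number ω(G) = 5 (lower bound: χ ≥ ω).
The clique on [7, 9, 11, 12, 14] has size 5, forcing χ ≥ 5, and the coloring below uses 5 colors, so χ(G) = 5.
A valid 5-coloring: color 1: [9, 13]; color 2: [7, 10]; color 3: [3, 14]; color 4: [4, 5, 12]; color 5: [6, 8, 11].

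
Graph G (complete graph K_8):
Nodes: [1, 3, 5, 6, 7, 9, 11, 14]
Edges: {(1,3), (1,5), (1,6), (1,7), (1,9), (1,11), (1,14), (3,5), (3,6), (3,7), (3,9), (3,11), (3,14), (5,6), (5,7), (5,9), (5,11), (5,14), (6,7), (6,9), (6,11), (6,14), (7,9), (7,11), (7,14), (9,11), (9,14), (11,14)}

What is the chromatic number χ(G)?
χ(G) = 8

Clique number ω(G) = 8 (lower bound: χ ≥ ω).
The clique on [1, 3, 5, 6, 7, 9, 11, 14] has size 8, forcing χ ≥ 8, and the coloring below uses 8 colors, so χ(G) = 8.
A valid 8-coloring: color 1: [14]; color 2: [6]; color 3: [7]; color 4: [5]; color 5: [9]; color 6: [11]; color 7: [3]; color 8: [1].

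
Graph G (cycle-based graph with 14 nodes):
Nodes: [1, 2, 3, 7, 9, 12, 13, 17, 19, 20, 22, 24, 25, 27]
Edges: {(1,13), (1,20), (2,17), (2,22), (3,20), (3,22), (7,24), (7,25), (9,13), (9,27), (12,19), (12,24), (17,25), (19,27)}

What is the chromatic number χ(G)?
Clique number ω(G) = 2 (lower bound: χ ≥ ω).
The graph is bipartite (no odd cycle), so 2 colors suffice: χ(G) = 2.
A valid 2-coloring: color 1: [1, 2, 3, 9, 19, 24, 25]; color 2: [7, 12, 13, 17, 20, 22, 27].

χ(G) = 2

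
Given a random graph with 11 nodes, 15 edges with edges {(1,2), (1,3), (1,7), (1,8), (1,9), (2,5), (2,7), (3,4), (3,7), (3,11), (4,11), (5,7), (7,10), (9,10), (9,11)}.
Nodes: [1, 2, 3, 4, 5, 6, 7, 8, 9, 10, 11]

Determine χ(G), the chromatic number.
χ(G) = 3

Clique number ω(G) = 3 (lower bound: χ ≥ ω).
The clique on [1, 2, 7] has size 3, forcing χ ≥ 3, and the coloring below uses 3 colors, so χ(G) = 3.
A valid 3-coloring: color 1: [1, 5, 6, 10, 11]; color 2: [4, 7, 8, 9]; color 3: [2, 3].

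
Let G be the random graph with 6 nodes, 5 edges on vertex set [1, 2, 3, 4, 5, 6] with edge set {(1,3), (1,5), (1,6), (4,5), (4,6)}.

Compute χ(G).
Clique number ω(G) = 2 (lower bound: χ ≥ ω).
The graph is bipartite (no odd cycle), so 2 colors suffice: χ(G) = 2.
A valid 2-coloring: color 1: [1, 2, 4]; color 2: [3, 5, 6].

χ(G) = 2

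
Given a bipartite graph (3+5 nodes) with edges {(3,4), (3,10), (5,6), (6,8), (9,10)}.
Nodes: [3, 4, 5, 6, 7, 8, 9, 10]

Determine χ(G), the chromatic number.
χ(G) = 2

Clique number ω(G) = 2 (lower bound: χ ≥ ω).
The graph is bipartite (no odd cycle), so 2 colors suffice: χ(G) = 2.
A valid 2-coloring: color 1: [3, 6, 7, 9]; color 2: [4, 5, 8, 10].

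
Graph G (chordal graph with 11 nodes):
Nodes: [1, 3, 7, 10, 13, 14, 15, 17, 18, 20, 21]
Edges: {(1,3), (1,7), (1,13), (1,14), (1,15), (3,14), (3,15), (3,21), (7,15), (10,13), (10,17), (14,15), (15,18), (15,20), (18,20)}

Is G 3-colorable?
No, G is not 3-colorable

The clique on vertices [1, 3, 14, 15] has size 4 > 3, so it alone needs 4 colors.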